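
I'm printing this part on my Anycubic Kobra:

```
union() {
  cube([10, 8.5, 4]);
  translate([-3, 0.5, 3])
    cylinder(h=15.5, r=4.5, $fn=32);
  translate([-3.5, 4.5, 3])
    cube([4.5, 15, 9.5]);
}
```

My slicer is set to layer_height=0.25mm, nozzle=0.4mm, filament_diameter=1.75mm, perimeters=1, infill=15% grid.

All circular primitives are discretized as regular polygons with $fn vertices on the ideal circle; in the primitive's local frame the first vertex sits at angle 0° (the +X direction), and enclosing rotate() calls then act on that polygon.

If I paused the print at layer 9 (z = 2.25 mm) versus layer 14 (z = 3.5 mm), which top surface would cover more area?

Layer 9 (z = 2.25): the cube is present — its section is the full 10×8.5 rectangle (area 85.00 mm²); the cylinder at (-3, 0.5) is absent (z outside [3, 18.5]); the cube at (-3.5, 4.5) is absent (z outside [3, 12.5]); Combining (union): only the 10×8.5 cube is present, so the union is just that shape — area = 85.00 mm². So its area = 85.00 mm². Layer 14 (z = 3.5): the cube (footprint 10×8.5) is included at this height (area 85.00 mm²); the r=4.5 cylinder at (-3, 0.5) gives a regular 32-gon of circumradius 4.5 (constant along its height) (area = (32/2)·4.500²·sin(360°/32) = 63.21 mm²); the cube at (-3.5, 4.5) (footprint 4.5×15) is included at this height (area 67.50 mm²); Merging all regions: the regions partially overlap — summed areas 215.71 mm² minus the doubly-counted overlap 9.07 mm² gives 206.64 mm² — area = 206.64 mm². So its area = 206.64 mm². Layer 14 is larger (206.64 vs 85.00 mm²).

layer 14 (z = 3.5 mm)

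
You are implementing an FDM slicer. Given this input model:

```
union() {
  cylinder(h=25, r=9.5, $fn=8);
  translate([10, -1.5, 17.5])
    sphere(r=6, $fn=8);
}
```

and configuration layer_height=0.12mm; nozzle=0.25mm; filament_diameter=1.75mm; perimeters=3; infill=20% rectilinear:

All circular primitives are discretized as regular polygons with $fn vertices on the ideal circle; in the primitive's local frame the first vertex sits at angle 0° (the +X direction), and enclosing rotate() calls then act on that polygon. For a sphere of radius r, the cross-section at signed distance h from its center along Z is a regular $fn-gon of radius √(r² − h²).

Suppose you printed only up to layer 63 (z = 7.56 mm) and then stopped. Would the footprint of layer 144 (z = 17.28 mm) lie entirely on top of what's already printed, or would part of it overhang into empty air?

Compare the two slices. At z = 7.56: the r=9.5 cylinder gives a regular 8-gon of circumradius 9.5 (constant along its height) (area = (8/2)·9.500²·sin(360°/8) = 255.27 mm²); the sphere at (10, -1.5) does not reach this height (|z−center|=9.940 > r=6); Taking the union: only the r=9.5 cylinder is present, so the union is just that shape — area = 255.27 mm². At z = 17.28: the r=9.5 cylinder contributes a regular 8-gon of circumradius 9.5 (area = (8/2)·9.500²·sin(360°/8) = 255.27 mm²); the sphere at (10, -1.5): section is a regular 8-gon, circumradius = √(r²−h²) = √(6²−0.22²) = 5.996 (area = (8/2)·5.996²·sin(360°/8) = 101.69 mm²); Taking the union: the regions partially overlap — summed areas 356.95 mm² minus the doubly-counted overlap 32.31 mm² gives 324.64 mm² — area = 324.64 mm². Checking containment: at z = 17.28 the cross-section extends beyond the z = 7.56 cross-section by about 69.38 mm².

part overhangs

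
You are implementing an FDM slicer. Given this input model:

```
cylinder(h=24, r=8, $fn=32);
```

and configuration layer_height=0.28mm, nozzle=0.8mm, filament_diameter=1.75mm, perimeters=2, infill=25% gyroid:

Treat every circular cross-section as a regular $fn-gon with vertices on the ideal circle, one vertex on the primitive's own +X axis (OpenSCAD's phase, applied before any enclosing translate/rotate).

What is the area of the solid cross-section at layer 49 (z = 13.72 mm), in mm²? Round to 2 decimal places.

At z = 13.72 mm: the r=8 cylinder gives a regular 32-gon of circumradius 8 (constant along its height) (area = (32/2)·8.000²·sin(360°/32) = 199.77 mm²). Overall, the cross-section is a single solid region. Net area = 199.77 mm².

199.77 mm²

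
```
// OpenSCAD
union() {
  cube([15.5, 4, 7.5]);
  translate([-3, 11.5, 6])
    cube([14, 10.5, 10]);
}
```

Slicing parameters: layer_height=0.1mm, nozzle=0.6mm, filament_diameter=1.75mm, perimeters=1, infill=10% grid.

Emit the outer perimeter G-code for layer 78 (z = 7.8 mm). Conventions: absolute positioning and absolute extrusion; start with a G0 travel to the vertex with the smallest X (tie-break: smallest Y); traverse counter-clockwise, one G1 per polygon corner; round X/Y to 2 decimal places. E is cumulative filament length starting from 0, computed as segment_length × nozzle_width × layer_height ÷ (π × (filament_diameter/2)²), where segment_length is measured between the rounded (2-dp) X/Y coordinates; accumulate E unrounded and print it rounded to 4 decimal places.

G0 X-3.00 Y11.50 Z7.80
G1 X11.00 Y11.50 E0.3492
G1 X11.00 Y22.00 E0.6112
G1 X-3.00 Y22.00 E0.9604
G1 X-3.00 Y11.50 E1.2223

At z = 7.8 mm: the cube does not reach this height (z outside [0, 7.5]); the cube at (-3, 11.5) is present — its section is the full 14×10.5 rectangle; Combining (union): only the 14×10.5 cube at (-3, 11.5) is present, so the union is just that shape — 1 connected region. The outline is a single polygon with 4 vertices. Extrusion per mm of travel: 0.6 × 0.1 / (π × 0.875²) = 0.024945. Accumulating E over each segment gives final E = 1.2223.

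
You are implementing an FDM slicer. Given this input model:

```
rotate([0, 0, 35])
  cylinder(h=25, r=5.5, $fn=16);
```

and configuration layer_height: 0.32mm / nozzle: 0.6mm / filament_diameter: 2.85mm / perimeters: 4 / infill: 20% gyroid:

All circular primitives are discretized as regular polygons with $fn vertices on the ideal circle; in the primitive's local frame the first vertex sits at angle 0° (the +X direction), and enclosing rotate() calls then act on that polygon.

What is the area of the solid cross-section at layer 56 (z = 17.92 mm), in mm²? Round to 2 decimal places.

At z = 17.92 mm: the r=5.5 cylinder contributes a regular 16-gon of circumradius 5.5 (area = (16/2)·5.500²·sin(360°/16) = 92.61 mm²); (whole slice rotated 35° about Z — lengths, areas and connectivity unchanged). Overall, the cross-section is a single solid region. Net area = 92.61 mm².

92.61 mm²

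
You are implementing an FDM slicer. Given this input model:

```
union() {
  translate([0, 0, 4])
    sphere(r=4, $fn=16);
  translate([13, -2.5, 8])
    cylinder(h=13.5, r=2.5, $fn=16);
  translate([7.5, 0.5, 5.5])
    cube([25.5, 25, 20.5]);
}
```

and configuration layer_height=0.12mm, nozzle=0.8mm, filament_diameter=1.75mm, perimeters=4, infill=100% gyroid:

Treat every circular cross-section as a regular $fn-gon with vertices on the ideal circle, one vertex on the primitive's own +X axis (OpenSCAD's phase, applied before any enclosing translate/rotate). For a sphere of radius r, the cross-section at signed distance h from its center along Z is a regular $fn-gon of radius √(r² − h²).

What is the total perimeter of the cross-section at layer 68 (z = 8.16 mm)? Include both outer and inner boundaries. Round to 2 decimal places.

116.61 mm

At z = 8.16 mm: the sphere does not reach this height (|z−center|=4.160 > r=4); the cylinder at (13, -2.5): section is a regular 16-gon, circumradius r=2.5 (perimeter = 2·16·2.500·sin(180°/16) = 15.61 mm); the cube at (7.5, 0.5) is present — its section is the full 25.5×25 rectangle (perimeter 101.00 mm); Taking the union: the 2 present regions are separate (no shared area or edge), so areas and boundary lengths simply add and each stays a separate island — boundary = 116.61 mm. Overall, the cross-section has 2 separate islands. Total boundary length (outer) = 116.61 mm.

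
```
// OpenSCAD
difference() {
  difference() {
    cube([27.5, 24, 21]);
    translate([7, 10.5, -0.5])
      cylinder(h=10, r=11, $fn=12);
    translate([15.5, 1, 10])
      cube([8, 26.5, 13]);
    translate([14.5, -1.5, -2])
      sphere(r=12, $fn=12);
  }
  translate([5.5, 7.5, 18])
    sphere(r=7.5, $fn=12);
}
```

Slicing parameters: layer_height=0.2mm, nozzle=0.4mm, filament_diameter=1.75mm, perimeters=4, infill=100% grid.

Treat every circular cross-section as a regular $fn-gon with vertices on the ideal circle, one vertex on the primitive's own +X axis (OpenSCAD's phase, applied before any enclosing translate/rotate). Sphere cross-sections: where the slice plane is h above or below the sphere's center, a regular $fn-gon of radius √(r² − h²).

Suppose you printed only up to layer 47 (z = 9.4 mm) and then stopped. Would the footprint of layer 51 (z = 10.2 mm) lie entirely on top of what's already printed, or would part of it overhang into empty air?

Compare the two slices. At z = 9.4: the 27.5×24 cube contributes its full rectangle (area 660.00 mm²); the r=11 cylinder at (7, 10.5) contributes a regular 12-gon of circumradius 11 (area = (12/2)·11.000²·sin(360°/12) = 363.00 mm²); the cube at (15.5, 1) does not reach this height (z outside [10, 23]); the r=12 sphere at (14.5, -1.5) contributes a regular 12-gon of circumradius √(12²−11.4²) = 3.747 (area = (12/2)·3.747²·sin(360°/12) = 42.12 mm²); After the difference (first − rest): starting from the 27.5×24 cube (660.00 mm²), the r=11 cylinder at (7, 10.5) partially overlaps it — only the 319.79 mm² overlap (of its 363.00 mm²) is removed, clipping the outline; the r=12 sphere at (14.5, -1.5) partially overlaps it — only the 9.77 mm² overlap (of its 42.12 mm²) is removed, clipping the outline — area = 330.44 mm²; the sphere at (5.5, 7.5) is not intersected at this z (|z−center|=8.600 > r=7.5); After the difference (first − rest): none of the subtracted shapes is present at this height, so the result so far is unchanged — area = 330.44 mm². At z = 10.2: the 27.5×24 cube contributes its full rectangle (area 660.00 mm²); the cylinder at (7, 10.5) is not intersected at this z (z outside [-0.5, 9.5]); the cube at (15.5, 1) (footprint 8×26.5) is included at this height (area 212.00 mm²); the sphere at (14.5, -1.5) does not reach this height (|z−center|=12.200 > r=12); After the difference (first − rest): starting from the 27.5×24 cube (660.00 mm²), the 8×26.5 cube at (15.5, 1) partially overlaps it — only the 184.00 mm² overlap (of its 212.00 mm²) is removed, clipping the outline — area = 476.00 mm²; the sphere at (5.5, 7.5) does not reach this height (|z−center|=7.800 > r=7.5); Taking the first minus the rest: none of the subtracted shapes is present at this height, so that combined region is unchanged — area = 476.00 mm². Checking containment: at z = 10.2 the cross-section extends beyond the z = 9.4 cross-section by about 308.08 mm².

part overhangs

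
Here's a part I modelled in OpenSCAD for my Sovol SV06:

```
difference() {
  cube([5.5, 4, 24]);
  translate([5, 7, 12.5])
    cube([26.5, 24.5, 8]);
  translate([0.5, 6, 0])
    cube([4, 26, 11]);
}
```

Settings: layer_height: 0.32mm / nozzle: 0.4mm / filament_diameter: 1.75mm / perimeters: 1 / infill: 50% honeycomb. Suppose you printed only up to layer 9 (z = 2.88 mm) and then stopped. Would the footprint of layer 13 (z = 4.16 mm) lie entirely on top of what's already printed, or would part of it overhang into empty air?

Compare the two slices. At z = 2.88: the 5.5×4 cube contributes its full rectangle (area 22.00 mm²); the cube at (5, 7) does not reach this height (z outside [12.5, 20.5]); the cube at (0.5, 6) (footprint 4×26) is included at this height (area 104.00 mm²); Subtracting the remaining from the first: starting from the 5.5×4 cube (22.00 mm²), the 4×26 cube at (0.5, 6) misses the remaining region (no effect) — area = 22.00 mm². At z = 4.16: the 5.5×4 cube contributes its full rectangle (area 22.00 mm²); the cube at (5, 7) is absent (z outside [12.5, 20.5]); the cube at (0.5, 6) is present — its section is the full 4×26 rectangle (area 104.00 mm²); Subtracting the remaining from the first: starting from the 5.5×4 cube (22.00 mm²), the 4×26 cube at (0.5, 6) misses the remaining region (no effect) — area = 22.00 mm². Checking containment: the cross-section at z = 4.16 is a subset of the cross-section at z = 2.88.

entirely on top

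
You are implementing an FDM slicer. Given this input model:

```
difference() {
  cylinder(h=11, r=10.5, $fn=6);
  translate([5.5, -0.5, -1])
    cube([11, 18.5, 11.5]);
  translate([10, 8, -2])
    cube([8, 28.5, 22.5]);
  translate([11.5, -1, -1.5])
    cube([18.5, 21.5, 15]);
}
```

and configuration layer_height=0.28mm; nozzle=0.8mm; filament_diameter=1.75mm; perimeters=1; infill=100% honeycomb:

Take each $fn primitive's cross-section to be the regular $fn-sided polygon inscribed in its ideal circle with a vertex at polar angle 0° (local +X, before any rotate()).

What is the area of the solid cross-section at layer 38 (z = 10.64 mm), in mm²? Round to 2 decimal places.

At z = 10.64 mm: the r=10.5 cylinder contributes a regular 6-gon of circumradius 10.5 (area = (6/2)·10.500²·sin(360°/6) = 286.44 mm²); the cube at (5.5, -0.5) is not intersected at this z (z outside [-1, 10.5]); the cube at (10, 8) (footprint 8×28.5) is included at this height (area 228.00 mm²); the cube at (11.5, -1) is present — its section is the full 18.5×21.5 rectangle (area 397.75 mm²); After the difference (first − rest): starting from the r=10.5 cylinder (286.44 mm²), the 8×28.5 cube at (10, 8) misses the remaining region (no effect); the 18.5×21.5 cube at (11.5, -1) misses the remaining region (no effect) — area = 286.44 mm². Overall, the cross-section is a single solid region. Net area = 286.44 mm².

286.44 mm²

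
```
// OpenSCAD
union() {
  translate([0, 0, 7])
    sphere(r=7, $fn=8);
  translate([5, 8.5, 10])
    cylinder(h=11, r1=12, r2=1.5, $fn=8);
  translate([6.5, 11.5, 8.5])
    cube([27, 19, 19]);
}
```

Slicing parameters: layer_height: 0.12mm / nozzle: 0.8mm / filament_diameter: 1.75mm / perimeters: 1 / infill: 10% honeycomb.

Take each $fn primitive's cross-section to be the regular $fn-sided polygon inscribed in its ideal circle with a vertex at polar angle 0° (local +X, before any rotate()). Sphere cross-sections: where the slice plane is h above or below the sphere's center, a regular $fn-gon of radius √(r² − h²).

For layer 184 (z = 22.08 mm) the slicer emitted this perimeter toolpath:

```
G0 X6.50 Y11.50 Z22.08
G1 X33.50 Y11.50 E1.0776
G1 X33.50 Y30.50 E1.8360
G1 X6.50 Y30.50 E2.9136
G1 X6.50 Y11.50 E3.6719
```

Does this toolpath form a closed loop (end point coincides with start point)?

yes

Start point (G0): (6.50, 11.50). End point (last G1): the path returns to the start — closed.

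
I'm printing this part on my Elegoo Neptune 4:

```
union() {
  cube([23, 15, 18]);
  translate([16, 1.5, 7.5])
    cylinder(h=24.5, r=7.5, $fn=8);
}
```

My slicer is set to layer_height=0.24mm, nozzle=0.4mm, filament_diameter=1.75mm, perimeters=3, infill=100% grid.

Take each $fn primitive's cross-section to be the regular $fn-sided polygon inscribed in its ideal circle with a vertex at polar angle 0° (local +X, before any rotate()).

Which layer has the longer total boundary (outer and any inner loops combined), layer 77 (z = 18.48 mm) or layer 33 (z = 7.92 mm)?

Layer 77 (z = 18.48): the cube is not intersected at this z (z outside [0, 18]); the r=7.5 cylinder at (16, 1.5) contributes a regular 8-gon of circumradius 7.5 (perimeter = 2·8·7.500·sin(180°/8) = 45.92 mm); Merging all regions: only the r=7.5 cylinder at (16, 1.5) is present, so the union is just that shape — boundary = 45.92 mm. So its perimeter = 45.92 mm. Layer 33 (z = 7.92): the cube is present — its section is the full 23×15 rectangle (perimeter 76.00 mm); the r=7.5 cylinder at (16, 1.5) gives a regular 8-gon of circumradius 7.5 (constant along its height) (perimeter = 2·8·7.500·sin(180°/8) = 45.92 mm); Combining (union): the regions partially overlap (shared area 100.51 mm²), so the edge portions inside another operand are dropped and the merged outline is re-measured after clipping — boundary = 82.16 mm. So its perimeter = 82.16 mm. Layer 33 is larger (82.16 vs 45.92 mm).

layer 33 (z = 7.92 mm)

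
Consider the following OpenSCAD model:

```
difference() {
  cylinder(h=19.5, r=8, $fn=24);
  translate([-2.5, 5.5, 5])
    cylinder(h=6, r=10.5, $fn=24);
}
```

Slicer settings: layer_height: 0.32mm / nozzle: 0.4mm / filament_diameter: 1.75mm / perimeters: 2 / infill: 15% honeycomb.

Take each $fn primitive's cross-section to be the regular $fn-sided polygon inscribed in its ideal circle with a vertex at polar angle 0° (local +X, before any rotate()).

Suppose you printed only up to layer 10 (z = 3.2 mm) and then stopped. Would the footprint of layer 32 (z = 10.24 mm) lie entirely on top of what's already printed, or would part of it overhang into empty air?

Compare the two slices. At z = 3.2: the cylinder: section is a regular 24-gon, circumradius r=8 (area = (24/2)·8.000²·sin(360°/24) = 198.77 mm²); the cylinder at (-2.5, 5.5) does not reach this height (z outside [5, 11]); Subtracting the remaining from the first: none of the subtracted shapes is present at this height, so the r=8 cylinder is unchanged — area = 198.77 mm². At z = 10.24: the r=8 cylinder contributes a regular 24-gon of circumradius 8 (area = (24/2)·8.000²·sin(360°/24) = 198.77 mm²); the r=10.5 cylinder at (-2.5, 5.5) gives a regular 24-gon of circumradius 10.5 (constant along its height) (area = (24/2)·10.500²·sin(360°/24) = 342.42 mm²); After the difference (first − rest): starting from the r=8 cylinder (198.77 mm²), the r=10.5 cylinder at (-2.5, 5.5) partially overlaps it — only the 151.43 mm² overlap (of its 342.42 mm²) is removed, clipping the outline — area = 47.35 mm². Checking containment: the cross-section at z = 10.24 is a subset of the cross-section at z = 3.2.

entirely on top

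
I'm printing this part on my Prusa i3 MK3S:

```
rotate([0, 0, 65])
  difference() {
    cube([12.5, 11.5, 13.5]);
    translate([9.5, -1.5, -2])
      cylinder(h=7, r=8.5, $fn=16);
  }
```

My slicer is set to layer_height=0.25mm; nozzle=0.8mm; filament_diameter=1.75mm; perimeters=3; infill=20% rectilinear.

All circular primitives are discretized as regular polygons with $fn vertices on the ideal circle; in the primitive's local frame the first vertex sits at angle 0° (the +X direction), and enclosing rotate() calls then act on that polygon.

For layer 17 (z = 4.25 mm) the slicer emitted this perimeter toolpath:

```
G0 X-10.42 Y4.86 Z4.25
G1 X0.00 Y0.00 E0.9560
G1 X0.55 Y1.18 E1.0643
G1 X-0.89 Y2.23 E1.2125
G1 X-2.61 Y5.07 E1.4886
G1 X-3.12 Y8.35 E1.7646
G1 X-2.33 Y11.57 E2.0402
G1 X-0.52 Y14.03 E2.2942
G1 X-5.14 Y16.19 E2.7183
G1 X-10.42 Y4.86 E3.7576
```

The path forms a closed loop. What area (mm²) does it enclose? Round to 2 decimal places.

Apply the shoelace formula to the sequence of (X, Y) vertices; enclosed area = 80.85 mm².

80.85 mm²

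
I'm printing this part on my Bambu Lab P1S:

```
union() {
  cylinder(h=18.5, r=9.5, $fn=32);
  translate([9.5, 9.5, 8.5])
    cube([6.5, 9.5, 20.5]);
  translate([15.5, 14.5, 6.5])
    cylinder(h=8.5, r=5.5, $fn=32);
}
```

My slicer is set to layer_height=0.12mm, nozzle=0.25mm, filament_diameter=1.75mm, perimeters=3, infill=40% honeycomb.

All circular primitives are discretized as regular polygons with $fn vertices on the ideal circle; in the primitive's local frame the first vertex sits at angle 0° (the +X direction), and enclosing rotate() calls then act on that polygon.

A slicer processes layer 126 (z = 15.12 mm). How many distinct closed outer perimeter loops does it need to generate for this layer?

2

At z = 15.12 mm: the cylinder: section is a regular 32-gon, circumradius r=9.5; the 6.5×9.5 cube at (9.5, 9.5) contributes its full rectangle; the cylinder at (15.5, 14.5) does not reach this height (z outside [6.5, 15]); Combining (union): the 2 present regions are separate (no shared area or edge), so areas and boundary lengths simply add and each stays a separate island — 2 connected regions. The result has 2 disconnected regions.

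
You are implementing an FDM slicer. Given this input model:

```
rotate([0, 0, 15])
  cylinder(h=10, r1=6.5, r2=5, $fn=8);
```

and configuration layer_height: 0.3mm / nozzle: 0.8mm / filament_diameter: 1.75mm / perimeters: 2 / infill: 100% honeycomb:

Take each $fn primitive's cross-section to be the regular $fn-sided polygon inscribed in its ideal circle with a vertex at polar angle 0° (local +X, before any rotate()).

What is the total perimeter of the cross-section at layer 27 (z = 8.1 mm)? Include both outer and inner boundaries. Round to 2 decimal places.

32.36 mm

At z = 8.1 mm: the cone contributes a regular 8-gon of circumradius 5.285 (interpolated between r1=6.5 and r2=5 at t=0.810) (perimeter = 2·8·5.285·sin(180°/8) = 32.36 mm); (rotated 15° about Z; rotation is an isometry so areas/perimeters/island counts are preserved). Overall, the cross-section is a single solid region. Total boundary length (outer) = 32.36 mm.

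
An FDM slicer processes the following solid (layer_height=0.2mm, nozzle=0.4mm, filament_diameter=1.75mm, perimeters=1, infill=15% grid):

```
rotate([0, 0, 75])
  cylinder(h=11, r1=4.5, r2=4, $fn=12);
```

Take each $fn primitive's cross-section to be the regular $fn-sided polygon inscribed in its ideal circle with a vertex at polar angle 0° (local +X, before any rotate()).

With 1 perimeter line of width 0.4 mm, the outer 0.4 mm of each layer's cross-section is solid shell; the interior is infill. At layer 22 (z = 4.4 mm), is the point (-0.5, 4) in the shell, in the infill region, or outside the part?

shell

At z = 4.4 mm: the cone (r1=4.5→r2=4) has section circumradius 4.300 here — a regular 12-gon; (rotated 75° about Z; rotation is an isometry so areas/perimeters/island counts are preserved). Overall, the cross-section is a single solid region. Undo the 75° rotation: the query point maps to (3.734, 1.518) in the un-rotated model frame. The nearest boundary edge runs (4.30, 0.00)→(3.72, 2.15); distance from the point to it = 0.15 mm. The point is inside the cross-section, 0.15 mm from the nearest boundary — within the 0.4 mm shell band (1 × 0.4).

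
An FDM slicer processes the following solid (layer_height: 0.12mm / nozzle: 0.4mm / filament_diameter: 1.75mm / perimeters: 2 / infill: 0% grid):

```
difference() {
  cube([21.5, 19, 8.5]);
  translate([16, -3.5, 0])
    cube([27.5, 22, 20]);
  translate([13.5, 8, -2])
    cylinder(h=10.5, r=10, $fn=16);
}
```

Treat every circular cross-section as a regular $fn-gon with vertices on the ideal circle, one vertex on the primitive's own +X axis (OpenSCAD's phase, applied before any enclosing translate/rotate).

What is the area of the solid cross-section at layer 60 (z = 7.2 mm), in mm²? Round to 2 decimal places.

At z = 7.2 mm: the 21.5×19 cube contributes its full rectangle (area 408.50 mm²); the 27.5×22 cube at (16, -3.5) contributes its full rectangle (area 605.00 mm²); the r=10 cylinder at (13.5, 8) contributes a regular 16-gon of circumradius 10 (area = (16/2)·10.000²·sin(360°/16) = 306.15 mm²); Taking the first minus the rest: starting from the 21.5×19 cube (408.50 mm²), the 27.5×22 cube at (16, -3.5) partially overlaps it — only the 101.75 mm² overlap (of its 605.00 mm²) is removed, clipping the outline; the r=10 cylinder at (13.5, 8) partially overlaps it — only the 190.11 mm² overlap (of its 306.15 mm²) is removed, clipping the outline — area = 116.64 mm². Overall, the cross-section is a single solid region. Net area = 116.64 mm².

116.64 mm²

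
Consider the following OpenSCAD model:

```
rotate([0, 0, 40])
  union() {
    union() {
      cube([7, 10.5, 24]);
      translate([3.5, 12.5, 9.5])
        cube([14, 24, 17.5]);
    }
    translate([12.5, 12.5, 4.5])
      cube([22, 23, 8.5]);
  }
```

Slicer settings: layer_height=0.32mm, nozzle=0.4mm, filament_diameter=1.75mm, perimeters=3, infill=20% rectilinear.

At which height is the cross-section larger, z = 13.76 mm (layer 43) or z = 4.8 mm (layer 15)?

layer 15 (z = 4.8 mm)

Layer 43 (z = 13.76): the 7×10.5 cube contributes its full rectangle (area 73.50 mm²); the cube at (3.5, 12.5) is present — its section is the full 14×24 rectangle (area 336.00 mm²); Combining (union): the 2 present regions are separate (no shared area or edge), so areas and boundary lengths simply add and each stays a separate island — area = 409.50 mm²; the cube at (12.5, 12.5) does not reach this height (z outside [4.5, 13]); Merging all regions: only that combined region is present, so the union is just that shape — area = 409.50 mm²; (whole slice rotated 40° about Z — lengths, areas and connectivity unchanged). So its area = 409.50 mm². Layer 15 (z = 4.8): the 7×10.5 cube contributes its full rectangle (area 73.50 mm²); the cube at (3.5, 12.5) does not reach this height (z outside [9.5, 27]); Merging all regions: only the 7×10.5 cube is present, so the union is just that shape — area = 73.50 mm²; the cube at (12.5, 12.5) is present — its section is the full 22×23 rectangle (area 506.00 mm²); Combining (union): the 2 present regions are separate (no shared area or edge), so areas and boundary lengths simply add and each stays a separate island — area = 579.50 mm²; (rotated 40° about Z; rotation is an isometry so areas/perimeters/island counts are preserved). So its area = 579.50 mm². Layer 15 is larger (579.50 vs 409.50 mm²).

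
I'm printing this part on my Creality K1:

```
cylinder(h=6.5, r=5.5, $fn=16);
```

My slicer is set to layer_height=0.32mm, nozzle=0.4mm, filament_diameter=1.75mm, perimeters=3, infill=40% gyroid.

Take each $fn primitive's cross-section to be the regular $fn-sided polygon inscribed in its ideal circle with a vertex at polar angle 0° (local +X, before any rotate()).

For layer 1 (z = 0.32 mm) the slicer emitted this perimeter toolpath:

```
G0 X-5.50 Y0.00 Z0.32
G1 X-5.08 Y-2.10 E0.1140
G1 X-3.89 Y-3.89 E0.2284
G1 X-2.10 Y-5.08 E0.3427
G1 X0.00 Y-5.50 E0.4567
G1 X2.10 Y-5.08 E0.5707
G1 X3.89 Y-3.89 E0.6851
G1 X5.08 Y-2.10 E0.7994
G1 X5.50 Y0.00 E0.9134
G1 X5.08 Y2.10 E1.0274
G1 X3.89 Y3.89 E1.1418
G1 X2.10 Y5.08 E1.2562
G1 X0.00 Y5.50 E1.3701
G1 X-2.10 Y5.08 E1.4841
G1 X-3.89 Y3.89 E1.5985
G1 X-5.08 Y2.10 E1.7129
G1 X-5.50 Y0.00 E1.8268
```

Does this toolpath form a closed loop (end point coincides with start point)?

Start point (G0): (-5.50, 0.00). End point (last G1): the path returns to the start — closed.

yes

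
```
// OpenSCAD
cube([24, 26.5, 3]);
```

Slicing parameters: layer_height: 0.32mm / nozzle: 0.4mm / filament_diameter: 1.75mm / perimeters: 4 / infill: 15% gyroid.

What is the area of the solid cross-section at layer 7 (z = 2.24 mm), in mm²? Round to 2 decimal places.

At z = 2.24 mm: the cube (footprint 24×26.5) is included at this height (area 636.00 mm²). Overall, the cross-section is a single solid region. Net area = 636.00 mm².

636.00 mm²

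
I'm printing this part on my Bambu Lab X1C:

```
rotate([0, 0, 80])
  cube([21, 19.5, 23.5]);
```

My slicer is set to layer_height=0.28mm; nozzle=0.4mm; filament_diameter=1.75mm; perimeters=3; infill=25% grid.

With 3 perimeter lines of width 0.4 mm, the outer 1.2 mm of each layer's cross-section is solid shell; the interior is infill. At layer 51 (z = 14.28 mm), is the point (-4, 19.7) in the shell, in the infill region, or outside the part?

At z = 14.28 mm: the cube is present — its section is the full 21×19.5 rectangle; (rotated 80° about Z; rotation is an isometry so areas/perimeters/island counts are preserved). Overall, the cross-section is a single solid region. Undo the 80° rotation: the query point maps to (18.706, 7.360) in the un-rotated model frame. The nearest boundary edge runs (21.00, 0.00)→(21.00, 19.50); distance from the point to it = 2.29 mm. The point is inside the cross-section and 2.29 mm from the nearest boundary — more than the 1.2 mm shell width (3 × 0.4), so it's in the infill interior.

infill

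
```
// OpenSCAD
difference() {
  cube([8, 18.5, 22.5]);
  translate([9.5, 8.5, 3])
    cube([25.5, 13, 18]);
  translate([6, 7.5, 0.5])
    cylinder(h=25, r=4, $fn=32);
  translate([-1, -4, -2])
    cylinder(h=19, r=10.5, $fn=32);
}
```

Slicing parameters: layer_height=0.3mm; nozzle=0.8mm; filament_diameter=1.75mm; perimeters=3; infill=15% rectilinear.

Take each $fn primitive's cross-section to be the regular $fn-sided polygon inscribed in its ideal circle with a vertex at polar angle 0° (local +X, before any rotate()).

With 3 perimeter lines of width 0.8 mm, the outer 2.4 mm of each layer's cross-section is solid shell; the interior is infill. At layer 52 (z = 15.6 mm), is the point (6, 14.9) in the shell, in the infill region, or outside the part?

At z = 15.6 mm: the cube (footprint 8×18.5) is included at this height; the 25.5×13 cube at (9.5, 8.5) contributes its full rectangle; the cylinder at (6, 7.5): section is a regular 32-gon, circumradius r=4; the r=10.5 cylinder at (-1, -4) gives a regular 32-gon of circumradius 10.5 (constant along its height); Subtracting the remaining from the first: starting from the 8×18.5 cube, the 25.5×13 cube at (9.5, 8.5) misses the remaining region (no effect); the r=4 cylinder at (6, 7.5) partially overlaps it — only the 40.22 mm² overlap (of its 49.94 mm²) is removed, clipping the outline; the r=10.5 cylinder at (-1, -4) partially overlaps it — only the 35.20 mm² overlap (of its 344.14 mm²) is removed, clipping the outline — 2 connected regions. Overall, the cross-section has 2 separate islands. The nearest boundary edge runs (8.00, 18.50)→(8.00, 10.94); distance from the point to it = 2.00 mm. (Shell/infill is judged within the island containing the point — the largest one.) The point is inside the cross-section, 2.00 mm from the nearest boundary — within the 2.4 mm shell band (3 × 0.8).

shell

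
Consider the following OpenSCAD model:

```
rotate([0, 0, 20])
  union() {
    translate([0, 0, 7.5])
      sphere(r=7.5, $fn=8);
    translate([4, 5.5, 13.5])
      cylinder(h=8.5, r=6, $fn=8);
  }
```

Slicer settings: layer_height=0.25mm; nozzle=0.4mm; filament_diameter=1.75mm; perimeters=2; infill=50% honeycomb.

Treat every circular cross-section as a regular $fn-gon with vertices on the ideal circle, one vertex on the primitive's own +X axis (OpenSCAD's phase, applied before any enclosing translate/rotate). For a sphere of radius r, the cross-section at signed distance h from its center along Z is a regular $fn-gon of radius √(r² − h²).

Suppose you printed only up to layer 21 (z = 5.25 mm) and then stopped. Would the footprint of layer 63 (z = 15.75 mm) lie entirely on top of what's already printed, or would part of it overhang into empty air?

Compare the two slices. At z = 5.25: the r=7.5 sphere contributes a regular 8-gon of circumradius √(7.5²−2.25²) = 7.155 (area = (8/2)·7.155²·sin(360°/8) = 144.78 mm²); the cylinder at (4, 5.5) does not reach this height (z outside [13.5, 22]); Combining (union): only the r=7.5 sphere is present, so the union is just that shape — area = 144.78 mm²; (rotated 20° about Z; rotation is an isometry so areas/perimeters/island counts are preserved). At z = 15.75: the sphere does not reach this height (|z−center|=8.250 > r=7.5); the cylinder at (4, 5.5): section is a regular 8-gon, circumradius r=6 (area = (8/2)·6.000²·sin(360°/8) = 101.82 mm²); Merging all regions: only the r=6 cylinder at (4, 5.5) is present, so the union is just that shape — area = 101.82 mm²; (rotated 20° about Z; rotation is an isometry so areas/perimeters/island counts are preserved). Checking containment: at z = 15.75 the cross-section extends beyond the z = 5.25 cross-section by about 60.23 mm².

part overhangs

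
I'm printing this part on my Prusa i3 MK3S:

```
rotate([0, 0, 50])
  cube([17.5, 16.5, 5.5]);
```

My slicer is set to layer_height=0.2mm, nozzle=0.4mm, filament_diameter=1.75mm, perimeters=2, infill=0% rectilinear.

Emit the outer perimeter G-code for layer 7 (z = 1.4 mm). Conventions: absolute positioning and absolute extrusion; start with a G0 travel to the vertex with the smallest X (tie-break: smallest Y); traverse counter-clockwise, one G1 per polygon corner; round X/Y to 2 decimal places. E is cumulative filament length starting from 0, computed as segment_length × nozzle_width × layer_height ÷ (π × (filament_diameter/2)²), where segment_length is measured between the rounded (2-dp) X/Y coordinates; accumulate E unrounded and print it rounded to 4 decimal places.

G0 X-12.64 Y10.61 Z1.40
G1 X0.00 Y0.00 E0.5489
G1 X11.25 Y13.41 E1.1311
G1 X-1.39 Y24.01 E1.6797
G1 X-12.64 Y10.61 E2.2617

At z = 1.4 mm: the 17.5×16.5 cube contributes its full rectangle; (whole slice rotated 50° about Z — lengths, areas and connectivity unchanged). The outline is a single polygon with 4 vertices. Extrusion per mm of travel: 0.4 × 0.2 / (π × 0.875²) = 0.033260. Accumulating E over each segment gives final E = 2.2617.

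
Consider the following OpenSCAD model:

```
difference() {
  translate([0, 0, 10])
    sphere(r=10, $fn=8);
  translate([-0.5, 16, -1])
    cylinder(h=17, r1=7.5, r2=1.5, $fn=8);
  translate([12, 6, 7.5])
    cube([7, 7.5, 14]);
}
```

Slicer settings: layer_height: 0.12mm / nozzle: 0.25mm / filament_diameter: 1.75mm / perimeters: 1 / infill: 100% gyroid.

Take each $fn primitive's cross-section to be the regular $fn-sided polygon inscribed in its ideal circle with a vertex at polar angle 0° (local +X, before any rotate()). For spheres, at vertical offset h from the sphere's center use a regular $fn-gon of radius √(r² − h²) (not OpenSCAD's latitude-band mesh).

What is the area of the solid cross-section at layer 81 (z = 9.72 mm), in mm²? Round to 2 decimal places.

282.62 mm²

At z = 9.72 mm: the r=10 sphere slices to a regular 8-gon of circumradius 9.996 (√(r²−h²) with h=0.28 from center) (area = (8/2)·9.996²·sin(360°/8) = 282.62 mm²); the cone at (-0.5, 16) (r1=7.5→r2=1.5) has section circumradius 3.716 here — a regular 8-gon (area = (8/2)·3.716²·sin(360°/8) = 39.07 mm²); the 7×7.5 cube at (12, 6) contributes its full rectangle (area 52.50 mm²); After the difference (first − rest): starting from the r=10 sphere (282.62 mm²), the cone at (-0.5, 16) misses the remaining region (no effect); the 7×7.5 cube at (12, 6) misses the remaining region (no effect) — area = 282.62 mm². Overall, the cross-section is a single solid region. Net area = 282.62 mm².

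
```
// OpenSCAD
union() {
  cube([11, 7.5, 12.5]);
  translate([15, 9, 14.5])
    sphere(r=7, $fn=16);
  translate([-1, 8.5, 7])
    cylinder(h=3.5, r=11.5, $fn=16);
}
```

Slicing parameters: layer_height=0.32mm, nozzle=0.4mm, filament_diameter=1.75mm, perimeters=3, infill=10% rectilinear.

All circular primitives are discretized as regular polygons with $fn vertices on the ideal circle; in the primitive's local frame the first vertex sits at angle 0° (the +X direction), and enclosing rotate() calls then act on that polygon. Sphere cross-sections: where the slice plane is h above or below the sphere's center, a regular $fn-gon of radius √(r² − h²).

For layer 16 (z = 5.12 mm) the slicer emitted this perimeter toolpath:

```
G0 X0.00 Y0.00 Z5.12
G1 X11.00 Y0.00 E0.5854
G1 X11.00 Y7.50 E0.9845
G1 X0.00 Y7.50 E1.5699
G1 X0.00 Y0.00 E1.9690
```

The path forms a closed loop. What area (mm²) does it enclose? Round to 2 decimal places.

82.50 mm²

Apply the shoelace formula to the sequence of (X, Y) vertices; enclosed area = 82.50 mm².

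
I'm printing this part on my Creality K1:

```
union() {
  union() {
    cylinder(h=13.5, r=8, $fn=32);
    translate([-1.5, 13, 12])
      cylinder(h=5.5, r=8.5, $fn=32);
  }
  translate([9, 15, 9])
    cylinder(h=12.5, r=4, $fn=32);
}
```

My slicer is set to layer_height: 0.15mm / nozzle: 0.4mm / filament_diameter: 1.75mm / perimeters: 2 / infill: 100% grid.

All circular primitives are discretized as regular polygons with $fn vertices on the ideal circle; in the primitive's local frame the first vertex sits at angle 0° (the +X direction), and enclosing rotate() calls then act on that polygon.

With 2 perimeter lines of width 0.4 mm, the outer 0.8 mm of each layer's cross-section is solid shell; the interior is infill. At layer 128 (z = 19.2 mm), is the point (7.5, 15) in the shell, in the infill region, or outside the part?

infill

At z = 19.2 mm: the cylinder is not intersected at this z (z outside [0, 13.5]); the cylinder at (-1.5, 13) does not reach this height (z outside [12, 17.5]); Merging all regions: nothing is present at this height; the cylinder at (9, 15): section is a regular 32-gon, circumradius r=4; Merging all regions: only the r=4 cylinder at (9, 15) is present, so the union is just that shape — 1 connected region. Overall, the cross-section is a single solid region. The nearest boundary edge runs (5.08, 15.78)→(5.00, 15.00); distance from the point to it = 2.49 mm. The point is inside the cross-section and 2.49 mm from the nearest boundary — more than the 0.8 mm shell width (2 × 0.4), so it's in the infill interior.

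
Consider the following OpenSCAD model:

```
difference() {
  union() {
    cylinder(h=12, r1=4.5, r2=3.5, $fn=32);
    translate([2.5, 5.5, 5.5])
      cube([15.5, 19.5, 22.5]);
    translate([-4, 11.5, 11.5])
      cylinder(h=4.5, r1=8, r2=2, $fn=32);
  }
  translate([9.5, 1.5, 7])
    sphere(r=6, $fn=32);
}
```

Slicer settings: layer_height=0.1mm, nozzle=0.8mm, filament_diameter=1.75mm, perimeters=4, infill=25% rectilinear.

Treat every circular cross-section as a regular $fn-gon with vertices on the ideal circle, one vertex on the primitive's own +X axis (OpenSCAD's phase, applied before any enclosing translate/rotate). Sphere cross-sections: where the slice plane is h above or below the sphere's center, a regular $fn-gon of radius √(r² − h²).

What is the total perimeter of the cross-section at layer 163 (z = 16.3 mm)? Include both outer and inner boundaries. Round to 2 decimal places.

70.00 mm

At z = 16.3 mm: the cone is not intersected at this z (z outside [0, 12]); the cube at (2.5, 5.5) (footprint 15.5×19.5) is included at this height (perimeter 70.00 mm); the cone at (-4, 11.5) is not intersected at this z (z outside [11.5, 16]); Taking the union: only the 15.5×19.5 cube at (2.5, 5.5) is present, so the union is just that shape — boundary = 70.00 mm; the sphere at (9.5, 1.5) is not intersected at this z (|z−center|=9.300 > r=6); Taking the first minus the rest: none of the subtracted shapes is present at this height, so that combined region is unchanged — boundary = 70.00 mm. Overall, the cross-section is a single solid region. Total boundary length (outer) = 70.00 mm.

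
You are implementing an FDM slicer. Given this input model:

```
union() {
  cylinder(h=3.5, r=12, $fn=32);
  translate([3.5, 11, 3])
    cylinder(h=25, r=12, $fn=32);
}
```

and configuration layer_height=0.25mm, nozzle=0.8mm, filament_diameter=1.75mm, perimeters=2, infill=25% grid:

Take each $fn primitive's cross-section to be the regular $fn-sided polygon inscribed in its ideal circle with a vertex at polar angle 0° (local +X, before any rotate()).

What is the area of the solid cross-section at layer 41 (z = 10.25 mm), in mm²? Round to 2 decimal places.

449.49 mm²

At z = 10.25 mm: the cylinder does not reach this height (z outside [0, 3.5]); the cylinder at (3.5, 11): section is a regular 32-gon, circumradius r=12 (area = (32/2)·12.000²·sin(360°/32) = 449.49 mm²); Combining (union): only the r=12 cylinder at (3.5, 11) is present, so the union is just that shape — area = 449.49 mm². Overall, the cross-section is a single solid region. Net area = 449.49 mm².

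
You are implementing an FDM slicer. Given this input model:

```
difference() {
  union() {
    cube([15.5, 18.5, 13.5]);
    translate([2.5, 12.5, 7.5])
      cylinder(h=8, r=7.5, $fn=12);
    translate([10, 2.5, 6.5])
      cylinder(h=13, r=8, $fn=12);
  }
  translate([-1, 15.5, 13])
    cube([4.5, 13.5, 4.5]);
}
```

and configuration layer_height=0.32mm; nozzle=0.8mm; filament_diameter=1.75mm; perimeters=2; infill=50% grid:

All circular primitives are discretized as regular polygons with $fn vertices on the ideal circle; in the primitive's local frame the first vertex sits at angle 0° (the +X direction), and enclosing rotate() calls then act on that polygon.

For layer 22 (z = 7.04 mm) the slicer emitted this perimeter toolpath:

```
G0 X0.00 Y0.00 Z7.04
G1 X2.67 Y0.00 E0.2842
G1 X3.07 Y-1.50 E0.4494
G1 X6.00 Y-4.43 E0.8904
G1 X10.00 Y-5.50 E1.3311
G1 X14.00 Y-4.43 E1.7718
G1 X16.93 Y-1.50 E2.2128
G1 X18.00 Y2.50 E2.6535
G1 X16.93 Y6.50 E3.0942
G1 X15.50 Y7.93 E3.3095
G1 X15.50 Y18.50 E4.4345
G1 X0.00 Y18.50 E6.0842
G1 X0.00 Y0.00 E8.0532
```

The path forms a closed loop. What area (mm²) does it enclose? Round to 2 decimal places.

358.74 mm²

Apply the shoelace formula to the sequence of (X, Y) vertices; enclosed area = 358.74 mm².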